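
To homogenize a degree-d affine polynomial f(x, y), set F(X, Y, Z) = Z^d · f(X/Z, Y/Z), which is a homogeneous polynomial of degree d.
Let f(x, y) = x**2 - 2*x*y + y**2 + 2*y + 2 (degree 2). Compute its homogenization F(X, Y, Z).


F(X, Y, Z) = X**2 - 2*X*Y + Y**2 + 2*Y*Z + 2*Z**2

deg(f) = 2.
Substitute x = X/Z, y = Y/Z into f, then multiply by Z^2.
  monomial 1·x^2·y^0 ↦ 1·X^2·Y^0·Z^0.
  monomial -2·x^1·y^1 ↦ -2·X^1·Y^1·Z^0.
  monomial 1·x^0·y^2 ↦ 1·X^0·Y^2·Z^0.
  monomial 2·x^0·y^1 ↦ 2·X^0·Y^1·Z^1.
  monomial 2·x^0·y^0 ↦ 2·X^0·Y^0·Z^2.
Collecting: F(X, Y, Z) = X**2 - 2*X*Y + Y**2 + 2*Y*Z + 2*Z**2.


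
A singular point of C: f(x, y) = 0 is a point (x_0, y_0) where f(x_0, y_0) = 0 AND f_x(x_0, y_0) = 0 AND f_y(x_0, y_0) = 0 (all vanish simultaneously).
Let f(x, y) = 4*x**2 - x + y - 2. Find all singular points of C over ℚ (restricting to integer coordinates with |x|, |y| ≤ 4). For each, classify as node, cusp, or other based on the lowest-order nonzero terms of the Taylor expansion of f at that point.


No singular points in the scanned grid; C is smooth there.

Compute partial derivatives:
  f_x = 8*x - 1.
  f_y = 1.
f_y = 1 is a nonzero constant, so f_y never vanishes: no point (x, y) can satisfy f = f_x = f_y = 0. In particular no (x, y) ∈ {−4, ..., 4}² is singular; the curve is smooth.


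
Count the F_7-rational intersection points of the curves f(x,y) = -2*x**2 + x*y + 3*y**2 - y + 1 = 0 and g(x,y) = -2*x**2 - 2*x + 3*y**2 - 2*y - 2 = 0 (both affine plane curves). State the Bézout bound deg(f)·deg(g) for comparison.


Common zeros: {(2, 0)}; count = 1; Bézout bound = 4.

deg(f) = 2, deg(g) = 2, so Bézout bound = 4.
Scan x ∈ F_7. For each x, list the y ∈ F_7 with f(x, y) ≡ 0 and those with g(x, y) ≡ 0 (mod 7); the common zeros in that column are the intersection.
  x = 0: f ≡ 0 at y ∈ ∅; g ≡ 0 at y ∈ {5}; common: ∅.
  x = 1: f ≡ 0 at y ∈ ∅; g ≡ 0 at y ∈ ∅; common: ∅.
  x = 2: f ≡ 0 at y ∈ {0, 2}; g ≡ 0 at y ∈ {0, 3}; common: {0}.
  x = 3: f ≡ 0 at y ∈ ∅; g ≡ 0 at y ∈ {4, 6}; common: ∅.
  x = 4: f ≡ 0 at y ∈ ∅; g ≡ 0 at y ∈ {0, 3}; common: ∅.
  x = 5: f ≡ 0 at y ∈ {0, 1}; g ≡ 0 at y ∈ ∅; common: ∅.
  x = 6: f ≡ 0 at y ∈ {1, 2}; g ≡ 0 at y ∈ {5}; common: ∅.
Collecting: common zeros = {(2, 0)}, so the count is 1.
Comparison with the Bézout bound: 1 ≤ 4 = deg(f)·deg(g), as expected for curves with no common component (the affine F_7-count falls short of the bound because intersections may lie at infinity, over extension fields, or carry multiplicity).


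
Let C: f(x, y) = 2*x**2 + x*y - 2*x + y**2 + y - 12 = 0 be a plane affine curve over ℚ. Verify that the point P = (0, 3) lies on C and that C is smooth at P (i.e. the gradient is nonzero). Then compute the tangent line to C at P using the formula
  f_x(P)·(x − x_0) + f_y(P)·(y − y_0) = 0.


Tangent line at P: x + 7*y - 21 = 0.

Step 1: f(0, 3) = 0, so P lies on C.
Step 2: partial derivatives
  f_x(x, y) = 4*x + y - 2, f_y(x, y) = x + 2*y + 1.
  f_x(P) = 1, f_y(P) = 7 (gradient nonzero, so P is smooth).
Step 3: tangent line at P: 1·(x − 0) + 7·(y − 3) = 0.
Expanding: x + 7*y - 21 = 0.


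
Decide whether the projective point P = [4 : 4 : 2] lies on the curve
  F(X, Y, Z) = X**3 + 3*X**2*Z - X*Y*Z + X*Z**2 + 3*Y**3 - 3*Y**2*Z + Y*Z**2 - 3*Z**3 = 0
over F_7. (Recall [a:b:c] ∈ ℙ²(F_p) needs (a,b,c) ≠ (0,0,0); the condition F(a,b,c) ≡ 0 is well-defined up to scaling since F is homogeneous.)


F(4,4,2) ≡ 1 (mod 7); P is NOT on the curve.

Evaluate F(4, 4, 2) term-by-term (mod 7).
  X**3 ↦ 1·64·1·1 = 64
  3*X**2*Z ↦ 3·16·1·2 = 96
  -X*Y*Z ↦ -1·4·4·2 = -32
  X*Z**2 ↦ 1·4·1·4 = 16
  3*Y**3 ↦ 3·1·64·1 = 192
  -3*Y**2*Z ↦ -3·1·16·2 = -96
  Y*Z**2 ↦ 1·1·4·4 = 16
  -3*Z**3 ↦ -3·1·1·8 = -24
Sum: F(4, 4, 2) = (64) + (96) + (-32) + (16) + (192) + (-96) + (16) + (-24) = 232.
Reducing mod 7: 232 ≡ 1 (mod 7).
Since F(a, b, c) ≡ 1 ≠ 0 (mod 7), P does NOT lie on the curve.


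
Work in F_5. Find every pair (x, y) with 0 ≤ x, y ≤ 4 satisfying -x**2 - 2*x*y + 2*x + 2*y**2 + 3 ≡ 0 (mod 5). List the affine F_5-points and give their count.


Affine F_5-points: {(0, 1), (0, 4), (3, 0), (3, 3), (4, 0), (4, 4)}; count = 6.

For each of the 25 pairs (x, y) ∈ F_5², evaluate f(x, y) mod 5. Record the zeros.
  x = 0: [0↦3, 1↦0, 2↦1, 3↦1, 4↦0]  zeros at y ∈ {1, 4}
  x = 1: [0↦4, 1↦4, 2↦3, 3↦1, 4↦3]  zeros at y ∈ ∅
  x = 2: [0↦3, 1↦1, 2↦3, 3↦4, 4↦4]  zeros at y ∈ ∅
  x = 3: [0↦0, 1↦1, 2↦1, 3↦0, 4↦3]  zeros at y ∈ {0, 3}
  x = 4: [0↦0, 1↦4, 2↦2, 3↦4, 4↦0]  zeros at y ∈ {0, 4}
Collecting zeros: affine points = {(0, 1), (0, 4), (3, 0), (3, 3), (4, 0), (4, 4)}.
Total count |C(F_5)_aff| = 6.


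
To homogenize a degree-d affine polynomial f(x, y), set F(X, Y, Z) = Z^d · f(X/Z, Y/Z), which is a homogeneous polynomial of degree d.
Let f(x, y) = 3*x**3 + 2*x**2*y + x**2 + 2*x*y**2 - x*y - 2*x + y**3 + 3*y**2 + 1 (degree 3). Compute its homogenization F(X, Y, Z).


F(X, Y, Z) = 3*X**3 + 2*X**2*Y + X**2*Z + 2*X*Y**2 - X*Y*Z - 2*X*Z**2 + Y**3 + 3*Y**2*Z + Z**3

deg(f) = 3.
Substitute x = X/Z, y = Y/Z into f, then multiply by Z^3.
  monomial 3·x^3·y^0 ↦ 3·X^3·Y^0·Z^0.
  monomial 2·x^2·y^1 ↦ 2·X^2·Y^1·Z^0.
  monomial 1·x^2·y^0 ↦ 1·X^2·Y^0·Z^1.
  monomial 2·x^1·y^2 ↦ 2·X^1·Y^2·Z^0.
  monomial -1·x^1·y^1 ↦ -1·X^1·Y^1·Z^1.
  monomial -2·x^1·y^0 ↦ -2·X^1·Y^0·Z^2.
  monomial 1·x^0·y^3 ↦ 1·X^0·Y^3·Z^0.
  monomial 3·x^0·y^2 ↦ 3·X^0·Y^2·Z^1.
  monomial 1·x^0·y^0 ↦ 1·X^0·Y^0·Z^3.
Collecting: F(X, Y, Z) = 3*X**3 + 2*X**2*Y + X**2*Z + 2*X*Y**2 - X*Y*Z - 2*X*Z**2 + Y**3 + 3*Y**2*Z + Z**3.


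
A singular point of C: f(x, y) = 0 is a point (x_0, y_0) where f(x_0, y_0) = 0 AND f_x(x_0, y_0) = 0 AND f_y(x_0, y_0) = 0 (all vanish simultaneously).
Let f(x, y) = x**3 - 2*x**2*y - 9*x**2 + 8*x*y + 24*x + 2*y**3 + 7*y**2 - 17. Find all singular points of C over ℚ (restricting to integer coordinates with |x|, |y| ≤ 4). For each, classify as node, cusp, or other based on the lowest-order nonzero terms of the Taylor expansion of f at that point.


Singular points: {(2, -1)}; classification: node.

Compute partial derivatives:
  f_x = 3*x**2 - 4*x*y - 18*x + 8*y + 24.
  f_y = -2*x**2 + 8*x + 6*y**2 + 14*y.
Scan x_0 ∈ {−4, ..., 4}. For each x_0, f_y(x_0, y) is a polynomial in y; find its integer roots y ∈ {−4, ..., 4}, then test f_x and f at those candidates.
  x = -4: f_y(-4, y) = 6*y**2 + 14*y - 64; no integer root y with |y| ≤ 4.
  x = -3: f_y(-3, y) = 6*y**2 + 14*y - 42; no integer root y with |y| ≤ 4.
  x = -2: f_y(-2, y) = 6*y**2 + 14*y - 24; no integer root y with |y| ≤ 4.
  x = -1: f_y(-1, y) = 6*y**2 + 14*y - 10; no integer root y with |y| ≤ 4.
  x = 0: f_y(0, y) = 6*y**2 + 14*y; vanishes at y ∈ {0}. (0, 0): f_x = 24 ≠ 0.
  x = 1: f_y(1, y) = 6*y**2 + 14*y + 6; no integer root y with |y| ≤ 4.
  x = 2: f_y(2, y) = 6*y**2 + 14*y + 8; vanishes at y ∈ {-1}. (2, -1): f_x = 0, f = 0 — SINGULAR.
  x = 3: f_y(3, y) = 6*y**2 + 14*y + 6; no integer root y with |y| ≤ 4.
  x = 4: f_y(4, y) = 6*y**2 + 14*y; vanishes at y ∈ {0}. (4, 0): f_x = 0 but f = -1 ≠ 0.
Only singular point on the grid: (2, -1).
Classify: substitute x = 2 + u, y = -1 + v and expand: f = u**3 - 2*u**2*v - u**2 + 2*v**3 + v**2.
No constant or linear terms (consistent with a singular point). Quadratic part: -u**2 + v**2. Cubic part: u**3 - 2*u**2*v + 2*v**3.
The quadratic part v**2 - u**2 = (v − u)(v + u) splits into two distinct linear factors, so there are two distinct tangent lines y − -1 = ±(x − 2) — this is a node (ordinary double point).
Classification: node.


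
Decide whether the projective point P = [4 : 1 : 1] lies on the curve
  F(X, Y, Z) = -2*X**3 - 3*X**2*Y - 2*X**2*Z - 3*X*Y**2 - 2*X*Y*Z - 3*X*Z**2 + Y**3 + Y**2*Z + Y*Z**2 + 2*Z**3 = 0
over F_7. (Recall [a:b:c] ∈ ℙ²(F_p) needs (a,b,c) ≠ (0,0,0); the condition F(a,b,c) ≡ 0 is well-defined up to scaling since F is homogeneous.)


F(4,1,1) ≡ 3 (mod 7); P is NOT on the curve.

Evaluate F(4, 1, 1) term-by-term (mod 7).
  -2*X**3 ↦ -2·64·1·1 = -128
  -3*X**2*Y ↦ -3·16·1·1 = -48
  -2*X**2*Z ↦ -2·16·1·1 = -32
  -3*X*Y**2 ↦ -3·4·1·1 = -12
  -2*X*Y*Z ↦ -2·4·1·1 = -8
  -3*X*Z**2 ↦ -3·4·1·1 = -12
  Y**3 ↦ 1·1·1·1 = 1
  Y**2*Z ↦ 1·1·1·1 = 1
  Y*Z**2 ↦ 1·1·1·1 = 1
  2*Z**3 ↦ 2·1·1·1 = 2
Sum: F(4, 1, 1) = (-128) + (-48) + (-32) + (-12) + (-8) + (-12) + (1) + (1) + (1) + (2) = -235.
Reducing mod 7: -235 ≡ 3 (mod 7).
Since F(a, b, c) ≡ 3 ≠ 0 (mod 7), P does NOT lie on the curve.


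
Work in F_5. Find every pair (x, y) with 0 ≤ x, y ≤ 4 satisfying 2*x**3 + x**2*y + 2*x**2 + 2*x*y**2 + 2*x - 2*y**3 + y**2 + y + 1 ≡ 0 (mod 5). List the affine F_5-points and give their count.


Affine F_5-points: {(1, 1), (1, 4), (2, 3)}; count = 3.

For each of the 25 pairs (x, y) ∈ F_5², evaluate f(x, y) mod 5. Record the zeros.
  x = 0: [0↦1, 1↦1, 2↦1, 3↦4, 4↦3]  zeros at y ∈ ∅
  x = 1: [0↦2, 1↦0, 2↦2, 3↦1, 4↦0]  zeros at y ∈ {1, 4}
  x = 2: [0↦4, 1↦2, 2↦3, 3↦0, 4↦1]  zeros at y ∈ {3}
  x = 3: [0↦4, 1↦4, 2↦1, 3↦3, 4↦3]  zeros at y ∈ ∅
  x = 4: [0↦4, 1↦3, 2↦3, 3↦2, 4↦3]  zeros at y ∈ ∅
Collecting zeros: affine points = {(1, 1), (1, 4), (2, 3)}.
Total count |C(F_5)_aff| = 3.


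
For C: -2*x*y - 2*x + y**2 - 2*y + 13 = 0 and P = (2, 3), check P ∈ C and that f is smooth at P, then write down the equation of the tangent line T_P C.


Tangent line at P: 16 - 8*x = 0.

Step 1: f(2, 3) = 0, so P lies on C.
Step 2: partial derivatives
  f_x(x, y) = -2*y - 2, f_y(x, y) = -2*x + 2*y - 2.
  f_x(P) = -8, f_y(P) = 0 (gradient nonzero, so P is smooth).
Step 3: tangent line at P: -8·(x − 2) + 0·(y − 3) = 0.
Expanding: 16 - 8*x = 0.


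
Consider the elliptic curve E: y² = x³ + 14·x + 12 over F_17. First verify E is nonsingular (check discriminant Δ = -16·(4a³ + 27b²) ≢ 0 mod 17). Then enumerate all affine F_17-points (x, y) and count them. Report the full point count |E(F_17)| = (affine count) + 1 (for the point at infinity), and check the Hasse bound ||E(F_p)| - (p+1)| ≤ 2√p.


Affine points = {(3, 8), (3, 9), (4, 8), (4, 9), (9, 0), (10, 8), (10, 9), (11, 1), (11, 16), (12, 2), (12, 15)}; affine count = 11; |E(F_17)| = 12.

Discriminant check: Δ ∝ 4a³ + 27b² = 4·14³ + 27·12² = 4·2744 + 27·144 ≡ 6 (mod 17). Nonzero ⇒ E is nonsingular.
For each x ∈ F_17, compute rhs = x³ + 14·x + 12 mod 17, then count y ∈ F_17 with y² ≡ rhs.
  x = 0: rhs = 12, matching y values: none (0 points).
  x = 1: rhs = 10, matching y values: none (0 points).
  x = 2: rhs = 14, matching y values: none (0 points).
  x = 3: rhs = 13, matching y values: 8, 9 (2 points).
  x = 4: rhs = 13, matching y values: 8, 9 (2 points).
  x = 5: rhs = 3, matching y values: none (0 points).
  x = 6: rhs = 6, matching y values: none (0 points).
  x = 7: rhs = 11, matching y values: none (0 points).
  x = 8: rhs = 7, matching y values: none (0 points).
  x = 9: rhs = 0, matching y values: 0 (1 points).
  x = 10: rhs = 13, matching y values: 8, 9 (2 points).
  x = 11: rhs = 1, matching y values: 1, 16 (2 points).
  x = 12: rhs = 4, matching y values: 2, 15 (2 points).
  x = 13: rhs = 11, matching y values: none (0 points).
  x = 14: rhs = 11, matching y values: none (0 points).
  x = 15: rhs = 10, matching y values: none (0 points).
  x = 16: rhs = 14, matching y values: none (0 points).
Total affine count: 11.
Full point count |E(F_17)| = 11 + 1 = 12.
Hasse bound: |12 − (17+1)| = |-6| = 6 ≤ 2√17 ≈ 8.2462 ✓.


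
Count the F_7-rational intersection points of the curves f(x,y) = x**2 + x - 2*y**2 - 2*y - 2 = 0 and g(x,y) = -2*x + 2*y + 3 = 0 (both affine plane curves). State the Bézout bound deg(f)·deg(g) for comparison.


Common zeros: {(0, 2), (5, 0)}; count = 2; Bézout bound = 2.

deg(f) = 2, deg(g) = 1, so Bézout bound = 2.
Scan x ∈ F_7. For each x, list the y ∈ F_7 with f(x, y) ≡ 0 and those with g(x, y) ≡ 0 (mod 7); the common zeros in that column are the intersection.
  x = 0: f ≡ 0 at y ∈ {2, 4}; g ≡ 0 at y ∈ {2}; common: {2}.
  x = 1: f ≡ 0 at y ∈ {0, 6}; g ≡ 0 at y ∈ {3}; common: ∅.
  x = 2: f ≡ 0 at y ∈ {1, 5}; g ≡ 0 at y ∈ {4}; common: ∅.
  x = 3: f ≡ 0 at y ∈ {3}; g ≡ 0 at y ∈ {5}; common: ∅.
  x = 4: f ≡ 0 at y ∈ {1, 5}; g ≡ 0 at y ∈ {6}; common: ∅.
  x = 5: f ≡ 0 at y ∈ {0, 6}; g ≡ 0 at y ∈ {0}; common: {0}.
  x = 6: f ≡ 0 at y ∈ {2, 4}; g ≡ 0 at y ∈ {1}; common: ∅.
Collecting: common zeros = {(0, 2), (5, 0)}, so the count is 2.
Comparison with the Bézout bound: 2 ≤ 2 = deg(f)·deg(g), as expected for curves with no common component (the bound is attained).


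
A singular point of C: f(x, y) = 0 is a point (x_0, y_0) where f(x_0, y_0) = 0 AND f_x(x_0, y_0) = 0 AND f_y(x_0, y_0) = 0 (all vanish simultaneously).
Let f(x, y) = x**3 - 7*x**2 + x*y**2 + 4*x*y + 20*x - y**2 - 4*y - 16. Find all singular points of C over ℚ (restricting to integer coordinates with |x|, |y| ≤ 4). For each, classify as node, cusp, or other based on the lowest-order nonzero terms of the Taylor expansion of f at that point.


Singular points: {(2, -2)}; classification: node.

Compute partial derivatives:
  f_x = 3*x**2 - 14*x + y**2 + 4*y + 20.
  f_y = 2*x*y + 4*x - 2*y - 4.
Scan x_0 ∈ {−4, ..., 4}. For each x_0, f_y(x_0, y) is a polynomial in y; find its integer roots y ∈ {−4, ..., 4}, then test f_x and f at those candidates.
  x = -4: f_y(-4, y) = -10*y - 20; vanishes at y ∈ {-2}. (-4, -2): f_x = 120 ≠ 0.
  x = -3: f_y(-3, y) = -8*y - 16; vanishes at y ∈ {-2}. (-3, -2): f_x = 85 ≠ 0.
  x = -2: f_y(-2, y) = -6*y - 12; vanishes at y ∈ {-2}. (-2, -2): f_x = 56 ≠ 0.
  x = -1: f_y(-1, y) = -4*y - 8; vanishes at y ∈ {-2}. (-1, -2): f_x = 33 ≠ 0.
  x = 0: f_y(0, y) = -2*y - 4; vanishes at y ∈ {-2}. (0, -2): f_x = 16 ≠ 0.
  x = 1: f_y(1, y) = 0; vanishes at y ∈ {-4, -3, -2, -1, 0, 1, 2, 3, 4}. (1, -4): f_x = 9 ≠ 0; (1, -3): f_x = 6 ≠ 0; (1, -2): f_x = 5 ≠ 0; (1, -1): f_x = 6 ≠ 0; (1, 0): f_x = 9 ≠ 0; (1, 1): f_x = 14 ≠ 0; (1, 2): f_x = 21 ≠ 0; (1, 3): f_x = 30 ≠ 0; (1, 4): f_x = 41 ≠ 0.
  x = 2: f_y(2, y) = 2*y + 4; vanishes at y ∈ {-2}. (2, -2): f_x = 0, f = 0 — SINGULAR.
  x = 3: f_y(3, y) = 4*y + 8; vanishes at y ∈ {-2}. (3, -2): f_x = 1 ≠ 0.
  x = 4: f_y(4, y) = 6*y + 12; vanishes at y ∈ {-2}. (4, -2): f_x = 8 ≠ 0.
Only singular point on the grid: (2, -2).
Classify: substitute x = 2 + u, y = -2 + v and expand: f = u**3 - u**2 + u*v**2 + v**2.
No constant or linear terms (consistent with a singular point). Quadratic part: -u**2 + v**2. Cubic part: u**3 + u*v**2.
The quadratic part v**2 - u**2 = (v − u)(v + u) splits into two distinct linear factors, so there are two distinct tangent lines y − -2 = ±(x − 2) — this is a node (ordinary double point).
Classification: node.


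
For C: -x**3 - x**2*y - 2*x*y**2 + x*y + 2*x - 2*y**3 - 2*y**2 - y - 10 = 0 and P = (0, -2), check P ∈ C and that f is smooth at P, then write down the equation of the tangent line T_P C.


Tangent line at P: -8*x - 17*y - 34 = 0.

Step 1: f(0, -2) = 0, so P lies on C.
Step 2: partial derivatives
  f_x(x, y) = -3*x**2 - 2*x*y - 2*y**2 + y + 2, f_y(x, y) = -x**2 - 4*x*y + x - 6*y**2 - 4*y - 1.
  f_x(P) = -8, f_y(P) = -17 (gradient nonzero, so P is smooth).
Step 3: tangent line at P: -8·(x − 0) + -17·(y − -2) = 0.
Expanding: -8*x - 17*y - 34 = 0.


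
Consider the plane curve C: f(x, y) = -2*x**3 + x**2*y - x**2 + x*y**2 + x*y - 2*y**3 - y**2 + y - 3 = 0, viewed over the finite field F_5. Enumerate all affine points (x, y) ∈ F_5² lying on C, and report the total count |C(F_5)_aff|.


Affine F_5-points: {(0, 1), (1, 1), (3, 4), (4, 1)}; count = 4.

For each of the 25 pairs (x, y) ∈ F_5², evaluate f(x, y) mod 5. Record the zeros.
  x = 0: [0↦2, 1↦0, 2↦4, 3↦2, 4↦2]  zeros at y ∈ {1}
  x = 1: [0↦4, 1↦0, 2↦4, 3↦4, 4↦3]  zeros at y ∈ {1}
  x = 2: [0↦2, 1↦3, 2↦4, 3↦3, 4↦3]  zeros at y ∈ ∅
  x = 3: [0↦4, 1↦2, 2↦2, 3↦2, 4↦0]  zeros at y ∈ {4}
  x = 4: [0↦3, 1↦0, 2↦1, 3↦4, 4↦2]  zeros at y ∈ {1}
Collecting zeros: affine points = {(0, 1), (1, 1), (3, 4), (4, 1)}.
Total count |C(F_5)_aff| = 4.


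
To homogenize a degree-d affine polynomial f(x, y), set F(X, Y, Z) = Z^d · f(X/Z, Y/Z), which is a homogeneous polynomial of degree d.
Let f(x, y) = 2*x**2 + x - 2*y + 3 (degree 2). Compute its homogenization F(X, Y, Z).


F(X, Y, Z) = 2*X**2 + X*Z - 2*Y*Z + 3*Z**2

deg(f) = 2.
Substitute x = X/Z, y = Y/Z into f, then multiply by Z^2.
  monomial 2·x^2·y^0 ↦ 2·X^2·Y^0·Z^0.
  monomial 1·x^1·y^0 ↦ 1·X^1·Y^0·Z^1.
  monomial -2·x^0·y^1 ↦ -2·X^0·Y^1·Z^1.
  monomial 3·x^0·y^0 ↦ 3·X^0·Y^0·Z^2.
Collecting: F(X, Y, Z) = 2*X**2 + X*Z - 2*Y*Z + 3*Z**2.


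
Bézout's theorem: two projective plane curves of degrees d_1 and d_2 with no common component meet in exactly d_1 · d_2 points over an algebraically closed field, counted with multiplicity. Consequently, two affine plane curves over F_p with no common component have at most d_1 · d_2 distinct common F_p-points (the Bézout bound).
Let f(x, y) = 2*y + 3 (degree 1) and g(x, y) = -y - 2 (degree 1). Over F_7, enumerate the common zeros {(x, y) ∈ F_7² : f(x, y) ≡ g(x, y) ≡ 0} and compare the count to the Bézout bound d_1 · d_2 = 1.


Common zeros: ∅; count = 0; Bézout bound = 1.

deg(f) = 1, deg(g) = 1, so Bézout bound = 1.
Scan x ∈ F_7. For each x, list the y ∈ F_7 with f(x, y) ≡ 0 and those with g(x, y) ≡ 0 (mod 7); the common zeros in that column are the intersection.
  x = 0: f ≡ 0 at y ∈ {2}; g ≡ 0 at y ∈ {5}; common: ∅.
  x = 1: f ≡ 0 at y ∈ {2}; g ≡ 0 at y ∈ {5}; common: ∅.
  x = 2: f ≡ 0 at y ∈ {2}; g ≡ 0 at y ∈ {5}; common: ∅.
  x = 3: f ≡ 0 at y ∈ {2}; g ≡ 0 at y ∈ {5}; common: ∅.
  x = 4: f ≡ 0 at y ∈ {2}; g ≡ 0 at y ∈ {5}; common: ∅.
  x = 5: f ≡ 0 at y ∈ {2}; g ≡ 0 at y ∈ {5}; common: ∅.
  x = 6: f ≡ 0 at y ∈ {2}; g ≡ 0 at y ∈ {5}; common: ∅.
Collecting: common zeros = ∅, so the count is 0.
Comparison with the Bézout bound: 0 ≤ 1 = deg(f)·deg(g), as expected for curves with no common component (the affine F_7-count falls short of the bound because intersections may lie at infinity, over extension fields, or carry multiplicity).


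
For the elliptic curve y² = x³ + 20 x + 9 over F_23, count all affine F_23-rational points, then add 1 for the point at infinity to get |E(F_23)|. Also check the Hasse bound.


Affine points = {(0, 3), (0, 20), (3, 2), (3, 21), (5, 2), (5, 21), (6, 0), (7, 3), (7, 20), (10, 6), (10, 17), (15, 2), (15, 21), (16, 3), (16, 20), (17, 8), (17, 15), (19, 7), (19, 16)}; affine count = 19; |E(F_23)| = 20.

Discriminant check: Δ ∝ 4a³ + 27b² = 4·20³ + 27·9² = 4·8000 + 27·81 ≡ 9 (mod 23). Nonzero ⇒ E is nonsingular.
For each x ∈ F_23, compute rhs = x³ + 20·x + 9 mod 23, then count y ∈ F_23 with y² ≡ rhs.
  x = 0: rhs = 9, matching y values: 3, 20 (2 points).
  x = 1: rhs = 7, matching y values: none (0 points).
  x = 2: rhs = 11, matching y values: none (0 points).
  x = 3: rhs = 4, matching y values: 2, 21 (2 points).
  x = 4: rhs = 15, matching y values: none (0 points).
  x = 5: rhs = 4, matching y values: 2, 21 (2 points).
  x = 6: rhs = 0, matching y values: 0 (1 points).
  x = 7: rhs = 9, matching y values: 3, 20 (2 points).
  x = 8: rhs = 14, matching y values: none (0 points).
  x = 9: rhs = 21, matching y values: none (0 points).
  x = 10: rhs = 13, matching y values: 6, 17 (2 points).
  x = 11: rhs = 19, matching y values: none (0 points).
  x = 12: rhs = 22, matching y values: none (0 points).
  x = 13: rhs = 5, matching y values: none (0 points).
  x = 14: rhs = 20, matching y values: none (0 points).
  x = 15: rhs = 4, matching y values: 2, 21 (2 points).
  x = 16: rhs = 9, matching y values: 3, 20 (2 points).
  x = 17: rhs = 18, matching y values: 8, 15 (2 points).
  x = 18: rhs = 14, matching y values: none (0 points).
  x = 19: rhs = 3, matching y values: 7, 16 (2 points).
  x = 20: rhs = 14, matching y values: none (0 points).
  x = 21: rhs = 7, matching y values: none (0 points).
  x = 22: rhs = 11, matching y values: none (0 points).
Total affine count: 19.
Full point count |E(F_23)| = 19 + 1 = 20.
Hasse bound: |20 − (23+1)| = |-4| = 4 ≤ 2√23 ≈ 9.5917 ✓.


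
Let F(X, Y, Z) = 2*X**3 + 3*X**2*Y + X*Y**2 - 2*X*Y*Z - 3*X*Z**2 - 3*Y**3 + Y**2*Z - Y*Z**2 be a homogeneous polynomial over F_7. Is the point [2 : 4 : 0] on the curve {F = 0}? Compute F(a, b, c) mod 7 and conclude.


F(2,4,0) ≡ 2 (mod 7); P is NOT on the curve.

Evaluate F(2, 4, 0) term-by-term (mod 7).
  2*X**3 ↦ 2·8·1·1 = 16
  3*X**2*Y ↦ 3·4·4·1 = 48
  X*Y**2 ↦ 1·2·16·1 = 32
  -2*X*Y*Z ↦ -2·2·4·0 = 0
  -3*X*Z**2 ↦ -3·2·1·0 = 0
  -3*Y**3 ↦ -3·1·64·1 = -192
  Y**2*Z ↦ 1·1·16·0 = 0
  -Y*Z**2 ↦ -1·1·4·0 = 0
Sum: F(2, 4, 0) = (16) + (48) + (32) + (0) + (0) + (-192) + (0) + (0) = -96.
Reducing mod 7: -96 ≡ 2 (mod 7).
Since F(a, b, c) ≡ 2 ≠ 0 (mod 7), P does NOT lie on the curve.


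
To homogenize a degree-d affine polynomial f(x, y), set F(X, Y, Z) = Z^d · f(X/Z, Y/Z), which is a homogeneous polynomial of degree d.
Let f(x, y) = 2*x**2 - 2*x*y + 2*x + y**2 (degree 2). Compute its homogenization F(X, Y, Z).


F(X, Y, Z) = 2*X**2 - 2*X*Y + 2*X*Z + Y**2

deg(f) = 2.
Substitute x = X/Z, y = Y/Z into f, then multiply by Z^2.
  monomial 2·x^2·y^0 ↦ 2·X^2·Y^0·Z^0.
  monomial -2·x^1·y^1 ↦ -2·X^1·Y^1·Z^0.
  monomial 2·x^1·y^0 ↦ 2·X^1·Y^0·Z^1.
  monomial 1·x^0·y^2 ↦ 1·X^0·Y^2·Z^0.
Collecting: F(X, Y, Z) = 2*X**2 - 2*X*Y + 2*X*Z + Y**2.


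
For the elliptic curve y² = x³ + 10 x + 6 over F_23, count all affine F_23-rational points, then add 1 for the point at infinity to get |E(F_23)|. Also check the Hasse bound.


Affine points = {(0, 11), (0, 12), (4, 8), (4, 15), (6, 11), (6, 12), (8, 0), (10, 5), (10, 18), (15, 9), (15, 14), (17, 11), (17, 12), (20, 8), (20, 15), (21, 1), (21, 22), (22, 8), (22, 15)}; affine count = 19; |E(F_23)| = 20.

Discriminant check: Δ ∝ 4a³ + 27b² = 4·10³ + 27·6² = 4·1000 + 27·36 ≡ 4 (mod 23). Nonzero ⇒ E is nonsingular.
For each x ∈ F_23, compute rhs = x³ + 10·x + 6 mod 23, then count y ∈ F_23 with y² ≡ rhs.
  x = 0: rhs = 6, matching y values: 11, 12 (2 points).
  x = 1: rhs = 17, matching y values: none (0 points).
  x = 2: rhs = 11, matching y values: none (0 points).
  x = 3: rhs = 17, matching y values: none (0 points).
  x = 4: rhs = 18, matching y values: 8, 15 (2 points).
  x = 5: rhs = 20, matching y values: none (0 points).
  x = 6: rhs = 6, matching y values: 11, 12 (2 points).
  x = 7: rhs = 5, matching y values: none (0 points).
  x = 8: rhs = 0, matching y values: 0 (1 points).
  x = 9: rhs = 20, matching y values: none (0 points).
  x = 10: rhs = 2, matching y values: 5, 18 (2 points).
  x = 11: rhs = 21, matching y values: none (0 points).
  x = 12: rhs = 14, matching y values: none (0 points).
  x = 13: rhs = 10, matching y values: none (0 points).
  x = 14: rhs = 15, matching y values: none (0 points).
  x = 15: rhs = 12, matching y values: 9, 14 (2 points).
  x = 16: rhs = 7, matching y values: none (0 points).
  x = 17: rhs = 6, matching y values: 11, 12 (2 points).
  x = 18: rhs = 15, matching y values: none (0 points).
  x = 19: rhs = 17, matching y values: none (0 points).
  x = 20: rhs = 18, matching y values: 8, 15 (2 points).
  x = 21: rhs = 1, matching y values: 1, 22 (2 points).
  x = 22: rhs = 18, matching y values: 8, 15 (2 points).
Total affine count: 19.
Full point count |E(F_23)| = 19 + 1 = 20.
Hasse bound: |20 − (23+1)| = |-4| = 4 ≤ 2√23 ≈ 9.5917 ✓.


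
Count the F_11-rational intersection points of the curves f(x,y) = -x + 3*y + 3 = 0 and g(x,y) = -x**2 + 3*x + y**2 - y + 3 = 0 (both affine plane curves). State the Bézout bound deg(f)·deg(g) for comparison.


Common zeros: {(1, 3), (4, 4)}; count = 2; Bézout bound = 2.

deg(f) = 1, deg(g) = 2, so Bézout bound = 2.
Scan x ∈ F_11. For each x, list the y ∈ F_11 with f(x, y) ≡ 0 and those with g(x, y) ≡ 0 (mod 11); the common zeros in that column are the intersection.
  x = 0: f ≡ 0 at y ∈ {10}; g ≡ 0 at y ∈ {6}; common: ∅.
  x = 1: f ≡ 0 at y ∈ {3}; g ≡ 0 at y ∈ {3, 9}; common: {3}.
  x = 2: f ≡ 0 at y ∈ {7}; g ≡ 0 at y ∈ {3, 9}; common: ∅.
  x = 3: f ≡ 0 at y ∈ {0}; g ≡ 0 at y ∈ {6}; common: ∅.
  x = 4: f ≡ 0 at y ∈ {4}; g ≡ 0 at y ∈ {4, 8}; common: {4}.
  x = 5: f ≡ 0 at y ∈ {8}; g ≡ 0 at y ∈ ∅; common: ∅.
  x = 6: f ≡ 0 at y ∈ {1}; g ≡ 0 at y ∈ ∅; common: ∅.
  x = 7: f ≡ 0 at y ∈ {5}; g ≡ 0 at y ∈ ∅; common: ∅.
  x = 8: f ≡ 0 at y ∈ {9}; g ≡ 0 at y ∈ ∅; common: ∅.
  x = 9: f ≡ 0 at y ∈ {2}; g ≡ 0 at y ∈ ∅; common: ∅.
  x = 10: f ≡ 0 at y ∈ {6}; g ≡ 0 at y ∈ {4, 8}; common: ∅.
Collecting: common zeros = {(1, 3), (4, 4)}, so the count is 2.
Comparison with the Bézout bound: 2 ≤ 2 = deg(f)·deg(g), as expected for curves with no common component (the bound is attained).


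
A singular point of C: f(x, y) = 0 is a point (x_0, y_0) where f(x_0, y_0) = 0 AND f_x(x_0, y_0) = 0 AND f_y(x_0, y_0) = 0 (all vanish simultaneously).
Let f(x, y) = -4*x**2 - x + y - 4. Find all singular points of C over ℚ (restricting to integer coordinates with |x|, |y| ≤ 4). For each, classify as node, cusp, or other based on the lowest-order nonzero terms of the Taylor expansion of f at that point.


No singular points in the scanned grid; C is smooth there.

Compute partial derivatives:
  f_x = -8*x - 1.
  f_y = 1.
f_y = 1 is a nonzero constant, so f_y never vanishes: no point (x, y) can satisfy f = f_x = f_y = 0. In particular no (x, y) ∈ {−4, ..., 4}² is singular; the curve is smooth.


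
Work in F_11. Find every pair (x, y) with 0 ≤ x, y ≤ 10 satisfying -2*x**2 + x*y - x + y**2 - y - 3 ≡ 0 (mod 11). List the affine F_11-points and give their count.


Affine F_11-points: {(2, 1), (2, 9), (3, 4), (3, 5), (4, 4), (8, 2), (9, 1), (9, 2), (10, 5), (10, 8)}; count = 10.

For each of the 121 pairs (x, y) ∈ F_11², evaluate f(x, y) mod 11. Record the zeros.
  x = 0: [0↦8, 1↦8, 2↦10, 3↦3, 4↦9, 5↦6, 6↦5, 7↦6, 8↦9, 9↦3, 10↦10]  zeros at y ∈ ∅
  x = 1: [0↦5, 1↦6, 2↦9, 3↦3, 4↦10, 5↦8, 6↦8, 7↦10, 8↦3, 9↦9, 10↦6]  zeros at y ∈ ∅
  x = 2: [0↦9, 1↦0, 2↦4, 3↦10, 4↦7, 5↦6, 6↦7, 7↦10, 8↦4, 9↦0, 10↦9]  zeros at y ∈ {1, 9}
  x = 3: [0↦9, 1↦1, 2↦6, 3↦2, 4↦0, 5↦0, 6↦2, 7↦6, 8↦1, 9↦9, 10↦8]  zeros at y ∈ {4, 5}
  x = 4: [0↦5, 1↦9, 2↦4, 3↦1, 4↦0, 5↦1, 6↦4, 7↦9, 8↦5, 9↦3, 10↦3]  zeros at y ∈ {4}
  x = 5: [0↦8, 1↦2, 2↦9, 3↦7, 4↦7, 5↦9, 6↦2, 7↦8, 8↦5, 9↦4, 10↦5]  zeros at y ∈ ∅
  x = 6: [0↦7, 1↦2, 2↦10, 3↦9, 4↦10, 5↦2, 6↦7, 7↦3, 8↦1, 9↦1, 10↦3]  zeros at y ∈ ∅
  x = 7: [0↦2, 1↦9, 2↦7, 3↦7, 4↦9, 5↦2, 6↦8, 7↦5, 8↦4, 9↦5, 10↦8]  zeros at y ∈ ∅
  x = 8: [0↦4, 1↦1, 2↦0, 3↦1, 4↦4, 5↦9, 6↦5, 7↦3, 8↦3, 9↦5, 10↦9]  zeros at y ∈ {2}
  x = 9: [0↦2, 1↦0, 2↦0, 3↦2, 4↦6, 5↦1, 6↦9, 7↦8, 8↦9, 9↦1, 10↦6]  zeros at y ∈ {1, 2}
  x = 10: [0↦7, 1↦6, 2↦7, 3↦10, 4↦4, 5↦0, 6↦9, 7↦9, 8↦0, 9↦4, 10↦10]  zeros at y ∈ {5, 8}
Collecting zeros: affine points = {(2, 1), (2, 9), (3, 4), (3, 5), (4, 4), (8, 2), (9, 1), (9, 2), (10, 5), (10, 8)}.
Total count |C(F_11)_aff| = 10.


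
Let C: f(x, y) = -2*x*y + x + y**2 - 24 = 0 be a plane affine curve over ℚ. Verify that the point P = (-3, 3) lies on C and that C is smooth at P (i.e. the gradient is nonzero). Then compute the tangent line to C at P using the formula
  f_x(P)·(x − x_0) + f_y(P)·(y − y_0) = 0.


Tangent line at P: -5*x + 12*y - 51 = 0.

Step 1: f(-3, 3) = 0, so P lies on C.
Step 2: partial derivatives
  f_x(x, y) = 1 - 2*y, f_y(x, y) = -2*x + 2*y.
  f_x(P) = -5, f_y(P) = 12 (gradient nonzero, so P is smooth).
Step 3: tangent line at P: -5·(x − -3) + 12·(y − 3) = 0.
Expanding: -5*x + 12*y - 51 = 0.


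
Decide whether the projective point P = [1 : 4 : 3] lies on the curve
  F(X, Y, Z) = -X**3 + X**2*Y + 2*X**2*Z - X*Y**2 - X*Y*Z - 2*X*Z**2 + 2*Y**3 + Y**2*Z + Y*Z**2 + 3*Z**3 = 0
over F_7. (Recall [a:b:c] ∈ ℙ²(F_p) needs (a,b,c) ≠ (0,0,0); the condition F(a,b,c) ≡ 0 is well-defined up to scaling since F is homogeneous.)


F(1,4,3) ≡ 4 (mod 7); P is NOT on the curve.

Evaluate F(1, 4, 3) term-by-term (mod 7).
  -X**3 ↦ -1·1·1·1 = -1
  X**2*Y ↦ 1·1·4·1 = 4
  2*X**2*Z ↦ 2·1·1·3 = 6
  -X*Y**2 ↦ -1·1·16·1 = -16
  -X*Y*Z ↦ -1·1·4·3 = -12
  -2*X*Z**2 ↦ -2·1·1·9 = -18
  2*Y**3 ↦ 2·1·64·1 = 128
  Y**2*Z ↦ 1·1·16·3 = 48
  Y*Z**2 ↦ 1·1·4·9 = 36
  3*Z**3 ↦ 3·1·1·27 = 81
Sum: F(1, 4, 3) = (-1) + (4) + (6) + (-16) + (-12) + (-18) + (128) + (48) + (36) + (81) = 256.
Reducing mod 7: 256 ≡ 4 (mod 7).
Since F(a, b, c) ≡ 4 ≠ 0 (mod 7), P does NOT lie on the curve.


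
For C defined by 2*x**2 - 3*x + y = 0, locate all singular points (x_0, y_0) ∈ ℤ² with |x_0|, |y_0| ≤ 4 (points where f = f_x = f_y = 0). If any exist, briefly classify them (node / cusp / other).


No singular points in the scanned grid; C is smooth there.

Compute partial derivatives:
  f_x = 4*x - 3.
  f_y = 1.
f_y = 1 is a nonzero constant, so f_y never vanishes: no point (x, y) can satisfy f = f_x = f_y = 0. In particular no (x, y) ∈ {−4, ..., 4}² is singular; the curve is smooth.


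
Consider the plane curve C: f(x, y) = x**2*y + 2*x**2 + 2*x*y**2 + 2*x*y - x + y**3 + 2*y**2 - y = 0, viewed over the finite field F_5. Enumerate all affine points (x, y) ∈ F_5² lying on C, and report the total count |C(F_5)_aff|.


Affine F_5-points: {(0, 0), (1, 3), (2, 1), (3, 0)}; count = 4.

For each of the 25 pairs (x, y) ∈ F_5², evaluate f(x, y) mod 5. Record the zeros.
  x = 0: [0↦0, 1↦2, 2↦4, 3↦2, 4↦2]  zeros at y ∈ {0}
  x = 1: [0↦1, 1↦3, 2↦4, 3↦0, 4↦2]  zeros at y ∈ {3}
  x = 2: [0↦1, 1↦0, 2↦2, 3↦3, 4↦4]  zeros at y ∈ {1}
  x = 3: [0↦0, 1↦3, 2↦3, 3↦1, 4↦3]  zeros at y ∈ {0}
  x = 4: [0↦3, 1↦2, 2↦2, 3↦4, 4↦4]  zeros at y ∈ ∅
Collecting zeros: affine points = {(0, 0), (1, 3), (2, 1), (3, 0)}.
Total count |C(F_5)_aff| = 4.


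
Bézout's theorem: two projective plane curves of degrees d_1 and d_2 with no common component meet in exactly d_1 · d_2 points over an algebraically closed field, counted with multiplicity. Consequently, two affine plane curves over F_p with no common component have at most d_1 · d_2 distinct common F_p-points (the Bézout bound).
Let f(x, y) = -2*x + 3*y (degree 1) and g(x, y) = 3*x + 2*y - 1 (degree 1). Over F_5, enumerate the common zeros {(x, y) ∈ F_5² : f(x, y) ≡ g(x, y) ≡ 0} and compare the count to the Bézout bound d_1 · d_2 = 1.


Common zeros: {(1, 4)}; count = 1; Bézout bound = 1.

deg(f) = 1, deg(g) = 1, so Bézout bound = 1.
Scan x ∈ F_5. For each x, list the y ∈ F_5 with f(x, y) ≡ 0 and those with g(x, y) ≡ 0 (mod 5); the common zeros in that column are the intersection.
  x = 0: f ≡ 0 at y ∈ {0}; g ≡ 0 at y ∈ {3}; common: ∅.
  x = 1: f ≡ 0 at y ∈ {4}; g ≡ 0 at y ∈ {4}; common: {4}.
  x = 2: f ≡ 0 at y ∈ {3}; g ≡ 0 at y ∈ {0}; common: ∅.
  x = 3: f ≡ 0 at y ∈ {2}; g ≡ 0 at y ∈ {1}; common: ∅.
  x = 4: f ≡ 0 at y ∈ {1}; g ≡ 0 at y ∈ {2}; common: ∅.
Collecting: common zeros = {(1, 4)}, so the count is 1.
Comparison with the Bézout bound: 1 ≤ 1 = deg(f)·deg(g), as expected for curves with no common component (the bound is attained).


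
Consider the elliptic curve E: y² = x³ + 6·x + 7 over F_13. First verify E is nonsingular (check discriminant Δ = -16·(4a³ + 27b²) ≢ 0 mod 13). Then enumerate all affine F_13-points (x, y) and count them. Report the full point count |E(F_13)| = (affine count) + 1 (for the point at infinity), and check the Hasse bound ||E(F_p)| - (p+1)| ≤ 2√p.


Affine points = {(1, 1), (1, 12), (2, 1), (2, 12), (3, 0), (4, 2), (4, 11), (6, 5), (6, 8), (9, 6), (9, 7), (10, 1), (10, 12), (11, 0), (12, 0)}; affine count = 15; |E(F_13)| = 16.

Discriminant check: Δ ∝ 4a³ + 27b² = 4·6³ + 27·7² = 4·216 + 27·49 ≡ 3 (mod 13). Nonzero ⇒ E is nonsingular.
For each x ∈ F_13, compute rhs = x³ + 6·x + 7 mod 13, then count y ∈ F_13 with y² ≡ rhs.
  x = 0: rhs = 7, matching y values: none (0 points).
  x = 1: rhs = 1, matching y values: 1, 12 (2 points).
  x = 2: rhs = 1, matching y values: 1, 12 (2 points).
  x = 3: rhs = 0, matching y values: 0 (1 points).
  x = 4: rhs = 4, matching y values: 2, 11 (2 points).
  x = 5: rhs = 6, matching y values: none (0 points).
  x = 6: rhs = 12, matching y values: 5, 8 (2 points).
  x = 7: rhs = 2, matching y values: none (0 points).
  x = 8: rhs = 8, matching y values: none (0 points).
  x = 9: rhs = 10, matching y values: 6, 7 (2 points).
  x = 10: rhs = 1, matching y values: 1, 12 (2 points).
  x = 11: rhs = 0, matching y values: 0 (1 points).
  x = 12: rhs = 0, matching y values: 0 (1 points).
Total affine count: 15.
Full point count |E(F_13)| = 15 + 1 = 16.
Hasse bound: |16 − (13+1)| = |2| = 2 ≤ 2√13 ≈ 7.2111 ✓.


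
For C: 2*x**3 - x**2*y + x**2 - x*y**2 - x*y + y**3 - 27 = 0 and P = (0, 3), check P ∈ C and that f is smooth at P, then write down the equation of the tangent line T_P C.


Tangent line at P: -12*x + 27*y - 81 = 0.

Step 1: f(0, 3) = 0, so P lies on C.
Step 2: partial derivatives
  f_x(x, y) = 6*x**2 - 2*x*y + 2*x - y**2 - y, f_y(x, y) = -x**2 - 2*x*y - x + 3*y**2.
  f_x(P) = -12, f_y(P) = 27 (gradient nonzero, so P is smooth).
Step 3: tangent line at P: -12·(x − 0) + 27·(y − 3) = 0.
Expanding: -12*x + 27*y - 81 = 0.


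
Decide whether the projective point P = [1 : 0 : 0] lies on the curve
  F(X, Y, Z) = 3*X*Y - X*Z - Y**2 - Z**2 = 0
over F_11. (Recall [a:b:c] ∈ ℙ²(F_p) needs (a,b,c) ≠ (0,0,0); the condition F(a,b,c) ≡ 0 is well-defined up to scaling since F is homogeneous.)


F(1,0,0) ≡ 0 (mod 11); P is on the curve.

Evaluate F(1, 0, 0) term-by-term (mod 11).
  3*X*Y ↦ 3·1·0·1 = 0
  -X*Z ↦ -1·1·1·0 = 0
  -Y**2 ↦ -1·1·0·1 = 0
  -Z**2 ↦ -1·1·1·0 = 0
Sum: F(1, 0, 0) = (0) + (0) + (0) + (0) = 0.
Reducing mod 11: 0 ≡ 0 (mod 11).
Since F(a, b, c) ≡ 0 (mod 11), P lies on the curve.


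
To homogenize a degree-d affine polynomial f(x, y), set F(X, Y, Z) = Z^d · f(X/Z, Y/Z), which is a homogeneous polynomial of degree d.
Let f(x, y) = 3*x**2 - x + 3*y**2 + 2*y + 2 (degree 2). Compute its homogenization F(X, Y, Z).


F(X, Y, Z) = 3*X**2 - X*Z + 3*Y**2 + 2*Y*Z + 2*Z**2

deg(f) = 2.
Substitute x = X/Z, y = Y/Z into f, then multiply by Z^2.
  monomial 3·x^2·y^0 ↦ 3·X^2·Y^0·Z^0.
  monomial -1·x^1·y^0 ↦ -1·X^1·Y^0·Z^1.
  monomial 3·x^0·y^2 ↦ 3·X^0·Y^2·Z^0.
  monomial 2·x^0·y^1 ↦ 2·X^0·Y^1·Z^1.
  monomial 2·x^0·y^0 ↦ 2·X^0·Y^0·Z^2.
Collecting: F(X, Y, Z) = 3*X**2 - X*Z + 3*Y**2 + 2*Y*Z + 2*Z**2.


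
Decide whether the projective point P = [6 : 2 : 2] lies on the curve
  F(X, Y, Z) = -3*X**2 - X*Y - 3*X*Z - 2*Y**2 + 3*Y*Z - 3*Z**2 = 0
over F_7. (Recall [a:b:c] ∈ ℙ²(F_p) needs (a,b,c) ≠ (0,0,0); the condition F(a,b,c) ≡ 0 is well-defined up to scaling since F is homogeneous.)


F(6,2,2) ≡ 4 (mod 7); P is NOT on the curve.

Evaluate F(6, 2, 2) term-by-term (mod 7).
  -3*X**2 ↦ -3·36·1·1 = -108
  -X*Y ↦ -1·6·2·1 = -12
  -3*X*Z ↦ -3·6·1·2 = -36
  -2*Y**2 ↦ -2·1·4·1 = -8
  3*Y*Z ↦ 3·1·2·2 = 12
  -3*Z**2 ↦ -3·1·1·4 = -12
Sum: F(6, 2, 2) = (-108) + (-12) + (-36) + (-8) + (12) + (-12) = -164.
Reducing mod 7: -164 ≡ 4 (mod 7).
Since F(a, b, c) ≡ 4 ≠ 0 (mod 7), P does NOT lie on the curve.


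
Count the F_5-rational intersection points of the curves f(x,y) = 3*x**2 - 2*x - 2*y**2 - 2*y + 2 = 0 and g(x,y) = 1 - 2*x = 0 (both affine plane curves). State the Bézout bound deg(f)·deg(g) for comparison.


Common zeros: ∅; count = 0; Bézout bound = 2.

deg(f) = 2, deg(g) = 1, so Bézout bound = 2.
Scan x ∈ F_5. For each x, list the y ∈ F_5 with f(x, y) ≡ 0 and those with g(x, y) ≡ 0 (mod 5); the common zeros in that column are the intersection.
  x = 0: f ≡ 0 at y ∈ {2}; g ≡ 0 at y ∈ ∅; common: ∅.
  x = 1: f ≡ 0 at y ∈ ∅; g ≡ 0 at y ∈ ∅; common: ∅.
  x = 2: f ≡ 0 at y ∈ {0, 4}; g ≡ 0 at y ∈ ∅; common: ∅.
  x = 3: f ≡ 0 at y ∈ ∅; g ≡ 0 at y ∈ {0, 1, 2, 3, 4}; common: ∅.
  x = 4: f ≡ 0 at y ∈ {2}; g ≡ 0 at y ∈ ∅; common: ∅.
Collecting: common zeros = ∅, so the count is 0.
Comparison with the Bézout bound: 0 ≤ 2 = deg(f)·deg(g), as expected for curves with no common component (the affine F_5-count falls short of the bound because intersections may lie at infinity, over extension fields, or carry multiplicity).


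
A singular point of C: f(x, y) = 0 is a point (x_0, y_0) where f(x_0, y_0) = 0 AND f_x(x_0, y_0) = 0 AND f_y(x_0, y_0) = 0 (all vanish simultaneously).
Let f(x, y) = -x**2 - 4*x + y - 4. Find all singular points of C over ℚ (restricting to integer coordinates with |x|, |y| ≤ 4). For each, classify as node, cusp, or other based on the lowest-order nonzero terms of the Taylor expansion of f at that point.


No singular points in the scanned grid; C is smooth there.

Compute partial derivatives:
  f_x = -2*x - 4.
  f_y = 1.
f_y = 1 is a nonzero constant, so f_y never vanishes: no point (x, y) can satisfy f = f_x = f_y = 0. In particular no (x, y) ∈ {−4, ..., 4}² is singular; the curve is smooth.


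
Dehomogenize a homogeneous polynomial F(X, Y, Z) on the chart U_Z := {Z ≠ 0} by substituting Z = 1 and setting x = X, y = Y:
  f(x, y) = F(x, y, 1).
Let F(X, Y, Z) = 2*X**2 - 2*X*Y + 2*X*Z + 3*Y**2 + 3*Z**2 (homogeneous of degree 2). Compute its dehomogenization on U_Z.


f(x, y) = 2*x**2 - 2*x*y + 2*x + 3*y**2 + 3

On U_Z we set Z = 1. Each monomial c·X^i·Y^j·Z^k in F becomes c·x^i·y^j·1^k = c·x^i·y^j.
Substituting Z = 1: F(X, Y, 1) = 2*x**2 - 2*x*y + 2*x + 3*y**2 + 3.
Note: deg(f) ≤ deg(F) = 2; strict inequality happens when F is divisible by Z (lost terms).


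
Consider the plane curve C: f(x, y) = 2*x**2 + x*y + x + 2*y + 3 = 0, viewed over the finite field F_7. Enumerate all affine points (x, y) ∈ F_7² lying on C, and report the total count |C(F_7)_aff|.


Affine F_7-points: {(0, 2), (1, 5), (2, 2), (3, 5), (4, 4), (6, 3)}; count = 6.

For each of the 49 pairs (x, y) ∈ F_7², evaluate f(x, y) mod 7. Record the zeros.
  x = 0: [0↦3, 1↦5, 2↦0, 3↦2, 4↦4, 5↦6, 6↦1]  zeros at y ∈ {2}
  x = 1: [0↦6, 1↦2, 2↦5, 3↦1, 4↦4, 5↦0, 6↦3]  zeros at y ∈ {5}
  x = 2: [0↦6, 1↦3, 2↦0, 3↦4, 4↦1, 5↦5, 6↦2]  zeros at y ∈ {2}
  x = 3: [0↦3, 1↦1, 2↦6, 3↦4, 4↦2, 5↦0, 6↦5]  zeros at y ∈ {5}
  x = 4: [0↦4, 1↦3, 2↦2, 3↦1, 4↦0, 5↦6, 6↦5]  zeros at y ∈ {4}
  x = 5: [0↦2, 1↦2, 2↦2, 3↦2, 4↦2, 5↦2, 6↦2]  zeros at y ∈ ∅
  x = 6: [0↦4, 1↦5, 2↦6, 3↦0, 4↦1, 5↦2, 6↦3]  zeros at y ∈ {3}
Collecting zeros: affine points = {(0, 2), (1, 5), (2, 2), (3, 5), (4, 4), (6, 3)}.
Total count |C(F_7)_aff| = 6.


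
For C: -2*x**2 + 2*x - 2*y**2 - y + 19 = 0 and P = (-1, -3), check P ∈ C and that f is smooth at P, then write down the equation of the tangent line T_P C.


Tangent line at P: 6*x + 11*y + 39 = 0.

Step 1: f(-1, -3) = 0, so P lies on C.
Step 2: partial derivatives
  f_x(x, y) = 2 - 4*x, f_y(x, y) = -4*y - 1.
  f_x(P) = 6, f_y(P) = 11 (gradient nonzero, so P is smooth).
Step 3: tangent line at P: 6·(x − -1) + 11·(y − -3) = 0.
Expanding: 6*x + 11*y + 39 = 0.


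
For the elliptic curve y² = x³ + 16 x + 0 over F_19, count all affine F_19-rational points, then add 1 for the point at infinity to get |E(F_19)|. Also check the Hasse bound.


Affine points = {(0, 0), (1, 6), (1, 13), (10, 1), (10, 18), (11, 5), (11, 14), (12, 1), (12, 18), (13, 7), (13, 12), (14, 2), (14, 17), (15, 9), (15, 10), (16, 1), (16, 18), (17, 6), (17, 13)}; affine count = 19; |E(F_19)| = 20.

Discriminant check: Δ ∝ 4a³ + 27b² = 4·16³ + 27·0² = 4·4096 + 27·0 ≡ 6 (mod 19). Nonzero ⇒ E is nonsingular.
For each x ∈ F_19, compute rhs = x³ + 16·x + 0 mod 19, then count y ∈ F_19 with y² ≡ rhs.
  x = 0: rhs = 0, matching y values: 0 (1 points).
  x = 1: rhs = 17, matching y values: 6, 13 (2 points).
  x = 2: rhs = 2, matching y values: none (0 points).
  x = 3: rhs = 18, matching y values: none (0 points).
  x = 4: rhs = 14, matching y values: none (0 points).
  x = 5: rhs = 15, matching y values: none (0 points).
  x = 6: rhs = 8, matching y values: none (0 points).
  x = 7: rhs = 18, matching y values: none (0 points).
  x = 8: rhs = 13, matching y values: none (0 points).
  x = 9: rhs = 18, matching y values: none (0 points).
  x = 10: rhs = 1, matching y values: 1, 18 (2 points).
  x = 11: rhs = 6, matching y values: 5, 14 (2 points).
  x = 12: rhs = 1, matching y values: 1, 18 (2 points).
  x = 13: rhs = 11, matching y values: 7, 12 (2 points).
  x = 14: rhs = 4, matching y values: 2, 17 (2 points).
  x = 15: rhs = 5, matching y values: 9, 10 (2 points).
  x = 16: rhs = 1, matching y values: 1, 18 (2 points).
  x = 17: rhs = 17, matching y values: 6, 13 (2 points).
  x = 18: rhs = 2, matching y values: none (0 points).
Total affine count: 19.
Full point count |E(F_19)| = 19 + 1 = 20.
Hasse bound: |20 − (19+1)| = |0| = 0 ≤ 2√19 ≈ 8.7178 ✓.
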